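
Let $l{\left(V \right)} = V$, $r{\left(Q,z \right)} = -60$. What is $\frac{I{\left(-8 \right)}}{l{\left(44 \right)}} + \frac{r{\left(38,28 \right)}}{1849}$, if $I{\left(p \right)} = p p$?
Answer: $\frac{28924}{20339} \approx 1.4221$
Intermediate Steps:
$I{\left(p \right)} = p^{2}$
$\frac{I{\left(-8 \right)}}{l{\left(44 \right)}} + \frac{r{\left(38,28 \right)}}{1849} = \frac{\left(-8\right)^{2}}{44} - \frac{60}{1849} = 64 \cdot \frac{1}{44} - \frac{60}{1849} = \frac{16}{11} - \frac{60}{1849} = \frac{28924}{20339}$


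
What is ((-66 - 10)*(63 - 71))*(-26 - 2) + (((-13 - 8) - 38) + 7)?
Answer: -17076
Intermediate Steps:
((-66 - 10)*(63 - 71))*(-26 - 2) + (((-13 - 8) - 38) + 7) = -76*(-8)*(-28) + ((-21 - 38) + 7) = 608*(-28) + (-59 + 7) = -17024 - 52 = -17076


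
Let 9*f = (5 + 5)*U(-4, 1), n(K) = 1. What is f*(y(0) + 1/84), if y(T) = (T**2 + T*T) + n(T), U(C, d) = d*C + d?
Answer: -425/126 ≈ -3.3730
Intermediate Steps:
U(C, d) = d + C*d (U(C, d) = C*d + d = d + C*d)
y(T) = 1 + 2*T**2 (y(T) = (T**2 + T*T) + 1 = (T**2 + T**2) + 1 = 2*T**2 + 1 = 1 + 2*T**2)
f = -10/3 (f = ((5 + 5)*(1*(1 - 4)))/9 = (10*(1*(-3)))/9 = (10*(-3))/9 = (1/9)*(-30) = -10/3 ≈ -3.3333)
f*(y(0) + 1/84) = -10*((1 + 2*0**2) + 1/84)/3 = -10*((1 + 2*0) + 1/84)/3 = -10*((1 + 0) + 1/84)/3 = -10*(1 + 1/84)/3 = -10/3*85/84 = -425/126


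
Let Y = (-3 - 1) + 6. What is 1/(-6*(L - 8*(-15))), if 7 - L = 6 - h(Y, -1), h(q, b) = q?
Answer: -1/738 ≈ -0.0013550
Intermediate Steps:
Y = 2 (Y = -4 + 6 = 2)
L = 3 (L = 7 - (6 - 1*2) = 7 - (6 - 2) = 7 - 1*4 = 7 - 4 = 3)
1/(-6*(L - 8*(-15))) = 1/(-6*(3 - 8*(-15))) = 1/(-6*(3 + 120)) = 1/(-6*123) = 1/(-738) = -1/738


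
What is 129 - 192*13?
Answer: -2367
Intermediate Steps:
129 - 192*13 = 129 - 32*78 = 129 - 2496 = -2367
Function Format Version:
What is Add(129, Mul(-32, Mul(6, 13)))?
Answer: -2367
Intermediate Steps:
Add(129, Mul(-32, Mul(6, 13))) = Add(129, Mul(-32, 78)) = Add(129, -2496) = -2367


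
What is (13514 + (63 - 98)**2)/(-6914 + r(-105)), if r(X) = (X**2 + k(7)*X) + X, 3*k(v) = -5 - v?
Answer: 14739/4426 ≈ 3.3301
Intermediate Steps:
k(v) = -5/3 - v/3 (k(v) = (-5 - v)/3 = -5/3 - v/3)
r(X) = X**2 - 3*X (r(X) = (X**2 + (-5/3 - 1/3*7)*X) + X = (X**2 + (-5/3 - 7/3)*X) + X = (X**2 - 4*X) + X = X**2 - 3*X)
(13514 + (63 - 98)**2)/(-6914 + r(-105)) = (13514 + (63 - 98)**2)/(-6914 - 105*(-3 - 105)) = (13514 + (-35)**2)/(-6914 - 105*(-108)) = (13514 + 1225)/(-6914 + 11340) = 14739/4426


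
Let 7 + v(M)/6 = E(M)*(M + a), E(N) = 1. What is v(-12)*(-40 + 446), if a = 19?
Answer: 0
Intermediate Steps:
v(M) = 72 + 6*M (v(M) = -42 + 6*(1*(M + 19)) = -42 + 6*(1*(19 + M)) = -42 + 6*(19 + M) = -42 + (114 + 6*M) = 72 + 6*M)
v(-12)*(-40 + 446) = (72 + 6*(-12))*(-40 + 446) = (72 - 72)*406 = 0*406 = 0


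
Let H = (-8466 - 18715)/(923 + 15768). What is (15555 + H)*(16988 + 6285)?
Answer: 6041701613452/16691 ≈ 3.6197e+8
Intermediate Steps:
H = -27181/16691 ≈ -1.6285
(15555 + H)*(16988 + 6285) = (15555 - 27181/16691)*(16988 + 6285) = (259601324/16691)*23273 = 6041701613452/16691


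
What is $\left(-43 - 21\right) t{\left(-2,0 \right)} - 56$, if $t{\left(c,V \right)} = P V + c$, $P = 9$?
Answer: $72$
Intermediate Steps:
$t{\left(c,V \right)} = c + 9 V$ ($t{\left(c,V \right)} = 9 V + c = c + 9 V$)
$\left(-43 - 21\right) t{\left(-2,0 \right)} - 56 = \left(-43 - 21\right) \left(-2 + 9 \cdot 0\right) - 56 = - 64 \left(-2 + 0\right) - 56 = \left(-64\right) \left(-2\right) - 56 = 128 - 56 = 72$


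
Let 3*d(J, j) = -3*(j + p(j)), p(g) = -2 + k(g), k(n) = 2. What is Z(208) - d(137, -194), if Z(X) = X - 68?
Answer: -54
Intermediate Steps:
p(g) = 0 (p(g) = -2 + 2 = 0)
Z(X) = -68 + X
d(J, j) = -j (d(J, j) = (-3*(j + 0))/3 = (-3*j)/3 = -j)
Z(208) - d(137, -194) = (-68 + 208) - (-1)*(-194) = 140 - 1*194 = 140 - 194 = -54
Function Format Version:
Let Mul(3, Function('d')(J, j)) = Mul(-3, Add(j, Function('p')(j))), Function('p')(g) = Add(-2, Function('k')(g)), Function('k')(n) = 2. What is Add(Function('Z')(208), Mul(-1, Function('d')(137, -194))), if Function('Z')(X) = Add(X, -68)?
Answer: -54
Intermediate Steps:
Function('p')(g) = 0 (Function('p')(g) = Add(-2, 2) = 0)
Function('Z')(X) = Add(-68, X)
Function('d')(J, j) = Mul(-1, j) (Function('d')(J, j) = Mul(Rational(1, 3), Mul(-3, Add(j, 0))) = Mul(Rational(1, 3), Mul(-3, j)) = Mul(-1, j))
Add(Function('Z')(208), Mul(-1, Function('d')(137, -194))) = Add(Add(-68, 208), Mul(-1, Mul(-1, -194))) = Add(140, Mul(-1, 194)) = Add(140, -194) = -54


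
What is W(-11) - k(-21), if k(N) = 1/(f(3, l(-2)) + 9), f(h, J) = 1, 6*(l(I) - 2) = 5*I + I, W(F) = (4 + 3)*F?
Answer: -771/10 ≈ -77.100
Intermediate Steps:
W(F) = 7*F
l(I) = 2 + I (l(I) = 2 + (5*I + I)/6 = 2 + (6*I)/6 = 2 + I)
k(N) = 1/10 (k(N) = 1/(1 + 9) = 1/10)
W(-11) - k(-21) = 7*(-11) - 1*1/10 = -77 - 1/10 = -771/10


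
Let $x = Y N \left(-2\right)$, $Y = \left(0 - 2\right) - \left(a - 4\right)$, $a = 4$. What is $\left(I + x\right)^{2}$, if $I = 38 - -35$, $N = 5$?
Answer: $8649$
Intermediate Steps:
$Y = -2$ ($Y = \left(0 - 2\right) - \left(4 - 4\right) = -2 - \left(4 - 4\right) = -2 - 0 = -2 + 0 = -2$)
$I = 73$ ($I = 38 + 35 = 73$)
$x = 20$ ($x = \left(-2\right) 5 \left(-2\right) = \left(-10\right) \left(-2\right) = 20$)
$\left(I + x\right)^{2} = \left(73 + 20\right)^{2} = 93^{2} = 8649$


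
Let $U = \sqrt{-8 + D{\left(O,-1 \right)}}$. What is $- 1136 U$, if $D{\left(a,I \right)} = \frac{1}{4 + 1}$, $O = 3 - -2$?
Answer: $- \frac{1136 i \sqrt{195}}{5} \approx - 3172.7 i$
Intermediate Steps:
$O = 5$ ($O = 3 + 2 = 5$)
$D{\left(a,I \right)} = \frac{1}{5}$
$U = \frac{i \sqrt{195}}{5}$ ($U = \sqrt{-8 + \frac{1}{5}} = \sqrt{- \frac{39}{5}} = \frac{i \sqrt{195}}{5} \approx 2.7928 i$)
$- 1136 U = - 1136 \frac{i \sqrt{195}}{5} = - \frac{1136 i \sqrt{195}}{5}$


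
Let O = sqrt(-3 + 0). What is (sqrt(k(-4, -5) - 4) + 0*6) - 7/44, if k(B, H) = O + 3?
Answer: -7/44 + sqrt(-1 + I*sqrt(3)) ≈ 0.54802 + 1.2247*I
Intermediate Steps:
O = I*sqrt(3) (O = sqrt(-3) = I*sqrt(3) ≈ 1.732*I)
k(B, H) = 3 + I*sqrt(3) (k(B, H) = I*sqrt(3) + 3 = 3 + I*sqrt(3))
(sqrt(k(-4, -5) - 4) + 0*6) - 7/44 = (sqrt((3 + I*sqrt(3)) - 4) + 0*6) - 7/44 = (sqrt(-1 + I*sqrt(3)) + 0) + (1/44)*(-7) = sqrt(-1 + I*sqrt(3)) - 7/44 = -7/44 + sqrt(-1 + I*sqrt(3))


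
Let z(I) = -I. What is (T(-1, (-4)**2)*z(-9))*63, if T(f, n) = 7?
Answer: 3969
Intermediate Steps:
(T(-1, (-4)**2)*z(-9))*63 = (7*(-1*(-9)))*63 = (7*9)*63 = 63*63 = 3969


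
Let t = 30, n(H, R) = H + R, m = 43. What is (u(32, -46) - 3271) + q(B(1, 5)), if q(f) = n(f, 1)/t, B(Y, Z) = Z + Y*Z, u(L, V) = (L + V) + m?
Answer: -97249/30 ≈ -3241.6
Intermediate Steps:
u(L, V) = 43 + L + V (u(L, V) = (L + V) + 43 = 43 + L + V)
q(f) = 1/30 + f/30 (q(f) = (f + 1)/30 = (1 + f)*(1/30) = 1/30 + f/30)
(u(32, -46) - 3271) + q(B(1, 5)) = ((43 + 32 - 46) - 3271) + (1/30 + (5*(1 + 1))/30) = (29 - 3271) + (1/30 + (5*2)/30) = -3242 + (1/30 + (1/30)*10) = -3242 + (1/30 + ⅓) = -3242 + 11/30 = -97249/30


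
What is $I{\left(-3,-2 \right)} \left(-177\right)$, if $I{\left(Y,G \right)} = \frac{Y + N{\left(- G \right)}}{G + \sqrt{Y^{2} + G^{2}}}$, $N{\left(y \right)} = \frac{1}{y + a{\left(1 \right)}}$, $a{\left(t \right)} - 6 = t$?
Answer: $\frac{3068}{27} + \frac{1534 \sqrt{13}}{27} \approx 318.48$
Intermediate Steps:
$a{\left(t \right)} = 6 + t$
$N{\left(y \right)} = \frac{1}{7 + y}$ ($N{\left(y \right)} = \frac{1}{y + \left(6 + 1\right)} = \frac{1}{y + 7} = \frac{1}{7 + y}$)
$I{\left(Y,G \right)} = \frac{Y + \frac{1}{7 - G}}{G + \sqrt{G^{2} + Y^{2}}}$ ($I{\left(Y,G \right)} = \frac{Y + \frac{1}{7 - G}}{G + \sqrt{Y^{2} + G^{2}}} = \frac{Y + \frac{1}{7 - G}}{G + \sqrt{G^{2} + Y^{2}}}$)
$I{\left(-3,-2 \right)} \left(-177\right) = \frac{-1 - 3 \left(-7 - 2\right)}{\left(-7 - 2\right) \left(-2 + \sqrt{\left(-2\right)^{2} + \left(-3\right)^{2}}\right)} \left(-177\right) = \frac{-1 - -27}{\left(-9\right) \left(-2 + \sqrt{4 + 9}\right)} \left(-177\right) = - \frac{-1 + 27}{9 \left(-2 + \sqrt{13}\right)} \left(-177\right) = \left(- \frac{1}{9}\right) \frac{1}{-2 + \sqrt{13}} \cdot 26 \left(-177\right) = - \frac{26}{9 \left(-2 + \sqrt{13}\right)} \left(-177\right) = \frac{1534}{3 \left(-2 + \sqrt{13}\right)}$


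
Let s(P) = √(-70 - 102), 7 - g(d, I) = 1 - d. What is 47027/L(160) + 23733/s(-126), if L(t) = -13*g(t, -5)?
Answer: -47027/2158 - 23733*I*√43/86 ≈ -21.792 - 1809.6*I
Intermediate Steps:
g(d, I) = 6 + d (g(d, I) = 7 - (1 - d) = 7 + (-1 + d) = 6 + d)
s(P) = 2*I*√43 (s(P) = √(-172) = 2*I*√43)
L(t) = -78 - 13*t (L(t) = -13*(6 + t) = -78 - 13*t)
47027/L(160) + 23733/s(-126) = 47027/(-78 - 13*160) + 23733/((2*I*√43)) = 47027/(-78 - 2080) + 23733*(-I*√43/86) = 47027/(-2158) - 23733*I*√43/86 = 47027*(-1/2158) - 23733*I*√43/86 = -47027/2158 - 23733*I*√43/86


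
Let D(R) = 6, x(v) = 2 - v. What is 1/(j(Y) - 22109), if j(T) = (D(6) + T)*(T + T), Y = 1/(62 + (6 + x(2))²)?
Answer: -4802/106166829 ≈ -4.5231e-5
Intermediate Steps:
Y = 1/98 (Y = 1/(62 + (6 + (2 - 1*2))²) = 1/(62 + (6 + (2 - 2))²) = 1/(62 + (6 + 0)²) = 1/(62 + 6²) = 1/(62 + 36) = 1/98 ≈ 0.010204)
j(T) = 2*T*(6 + T) (j(T) = (6 + T)*(T + T) = (6 + T)*(2*T) = 2*T*(6 + T))
1/(j(Y) - 22109) = 1/(2*(1/98)*(6 + 1/98) - 22109) = 1/(2*(1/98)*(589/98) - 22109) = 1/(589/4802 - 22109) = 1/(-106166829/4802) = -4802/106166829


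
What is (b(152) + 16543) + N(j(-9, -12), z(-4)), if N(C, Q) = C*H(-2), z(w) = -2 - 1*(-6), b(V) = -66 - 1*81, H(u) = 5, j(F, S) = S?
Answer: 16336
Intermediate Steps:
b(V) = -147 (b(V) = -66 - 81 = -147)
z(w) = 4 (z(w) = -2 + 6 = 4)
N(C, Q) = 5*C (N(C, Q) = C*5 = 5*C)
(b(152) + 16543) + N(j(-9, -12), z(-4)) = (-147 + 16543) + 5*(-12) = 16396 - 60 = 16336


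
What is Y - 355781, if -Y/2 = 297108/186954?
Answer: -11085879215/31159 ≈ -3.5578e+5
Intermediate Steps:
Y = -99036/31159 (Y = -594216/186954 = -2*49518/31159 = -99036/31159 ≈ -3.1784)
Y - 355781 = -99036/31159 - 355781 = -11085879215/31159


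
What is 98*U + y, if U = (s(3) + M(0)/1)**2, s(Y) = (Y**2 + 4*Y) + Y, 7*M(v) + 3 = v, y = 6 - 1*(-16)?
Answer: 54472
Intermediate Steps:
y = 22 (y = 6 + 16 = 22)
M(v) = -3/7 + v/7
s(Y) = Y**2 + 5*Y
U = 27225/49 (U = (3*(5 + 3) + (-3/7 + (1/7)*0)/1)**2 = (3*8 + (-3/7 + 0)*1)**2 = (24 - 3/7*1)**2 = (24 - 3/7)**2 = (165/7)**2 = 27225/49 ≈ 555.61)
98*U + y = 98*(27225/49) + 22 = 54450 + 22 = 54472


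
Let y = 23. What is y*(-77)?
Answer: -1771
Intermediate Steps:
y*(-77) = 23*(-77) = -1771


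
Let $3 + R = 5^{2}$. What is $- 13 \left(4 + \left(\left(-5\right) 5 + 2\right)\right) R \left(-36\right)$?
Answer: $-195624$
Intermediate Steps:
$R = 22$ ($R = -3 + 5^{2} = -3 + 25 = 22$)
$- 13 \left(4 + \left(\left(-5\right) 5 + 2\right)\right) R \left(-36\right) = - 13 \left(4 + \left(\left(-5\right) 5 + 2\right)\right) 22 \left(-36\right) = - 13 \left(4 + \left(-25 + 2\right)\right) 22 \left(-36\right) = - 13 \left(4 - 23\right) 22 \left(-36\right) = - 13 \left(\left(-19\right) 22\right) \left(-36\right) = \left(-13\right) \left(-418\right) \left(-36\right) = 5434 \left(-36\right) = -195624$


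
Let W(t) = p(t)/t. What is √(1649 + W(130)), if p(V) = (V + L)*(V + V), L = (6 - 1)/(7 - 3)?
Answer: √7646/2 ≈ 43.721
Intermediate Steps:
L = 5/4 ≈ 1.2500
p(V) = 2*V*(5/4 + V) (p(V) = (V + 5/4)*(V + V) = (5/4 + V)*(2*V) = 2*V*(5/4 + V))
W(t) = 5/2 + 2*t (W(t) = (t*(5 + 4*t)/2)/t = 5/2 + 2*t)
√(1649 + W(130)) = √(1649 + (5/2 + 2*130)) = √(1649 + (5/2 + 260)) = √(1649 + 525/2) = √(3823/2) = √7646/2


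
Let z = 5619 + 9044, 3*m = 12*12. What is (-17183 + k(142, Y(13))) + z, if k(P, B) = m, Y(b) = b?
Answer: -2472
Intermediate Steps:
m = 48 (m = (12*12)/3 = (1/3)*144 = 48)
k(P, B) = 48
z = 14663
(-17183 + k(142, Y(13))) + z = (-17183 + 48) + 14663 = -17135 + 14663 = -2472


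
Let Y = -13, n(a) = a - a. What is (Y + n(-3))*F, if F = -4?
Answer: 52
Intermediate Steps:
n(a) = 0
(Y + n(-3))*F = (-13 + 0)*(-4) = -13*(-4) = 52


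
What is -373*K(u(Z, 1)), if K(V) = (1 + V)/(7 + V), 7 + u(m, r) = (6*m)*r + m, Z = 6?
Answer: -2238/7 ≈ -319.71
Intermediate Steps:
u(m, r) = -7 + m + 6*m*r (u(m, r) = -7 + ((6*m)*r + m) = -7 + (6*m*r + m) = -7 + (m + 6*m*r) = -7 + m + 6*m*r)
K(V) = (1 + V)/(7 + V)
-373*K(u(Z, 1)) = -373*(1 + (-7 + 6 + 6*6*1))/(7 + (-7 + 6 + 6*6*1)) = -373*(1 + (-7 + 6 + 36))/(7 + (-7 + 6 + 36)) = -373*(1 + 35)/(7 + 35) = -373*36/42 = -373*6/7 = -2238/7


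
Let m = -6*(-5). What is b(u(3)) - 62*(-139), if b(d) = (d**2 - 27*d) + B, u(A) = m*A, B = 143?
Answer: 14431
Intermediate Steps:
m = 30
u(A) = 30*A
b(d) = 143 + d**2 - 27*d (b(d) = (d**2 - 27*d) + 143 = 143 + d**2 - 27*d)
b(u(3)) - 62*(-139) = (143 + (30*3)**2 - 810*3) - 62*(-139) = (143 + 90**2 - 27*90) + 8618 = (143 + 8100 - 2430) + 8618 = 5813 + 8618 = 14431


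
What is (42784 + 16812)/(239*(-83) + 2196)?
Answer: -59596/17641 ≈ -3.3783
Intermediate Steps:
(42784 + 16812)/(239*(-83) + 2196) = 59596/(-19837 + 2196) = 59596/(-17641) = 59596*(-1/17641) = -59596/17641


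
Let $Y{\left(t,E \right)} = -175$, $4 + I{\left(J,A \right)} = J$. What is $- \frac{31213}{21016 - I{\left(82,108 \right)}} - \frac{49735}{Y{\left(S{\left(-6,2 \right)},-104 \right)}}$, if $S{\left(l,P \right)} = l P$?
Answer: $\frac{29596833}{104690} \approx 282.71$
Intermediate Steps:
$S{\left(l,P \right)} = P l$
$I{\left(J,A \right)} = -4 + J$
$- \frac{31213}{21016 - I{\left(82,108 \right)}} - \frac{49735}{Y{\left(S{\left(-6,2 \right)},-104 \right)}} = - \frac{31213}{21016 - \left(-4 + 82\right)} - \frac{49735}{-175} = - \frac{31213}{21016 - 78} - - \frac{1421}{5} = - \frac{31213}{21016 - 78} + \frac{1421}{5} = - \frac{31213}{20938} + \frac{1421}{5} = \frac{29596833}{104690}$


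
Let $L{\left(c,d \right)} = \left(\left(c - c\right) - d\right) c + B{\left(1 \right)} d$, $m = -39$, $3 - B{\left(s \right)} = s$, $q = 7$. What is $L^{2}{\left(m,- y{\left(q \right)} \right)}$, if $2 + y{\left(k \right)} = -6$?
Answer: $107584$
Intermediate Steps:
$y{\left(k \right)} = -8$ ($y{\left(k \right)} = -2 - 6 = -8$)
$B{\left(s \right)} = 3 - s$
$L{\left(c,d \right)} = 2 d - c d$ ($L{\left(c,d \right)} = \left(\left(c - c\right) - d\right) c + \left(3 - 1\right) d = \left(0 - d\right) c + \left(3 - 1\right) d = - d c + 2 d = - c d + 2 d = 2 d - c d$)
$L^{2}{\left(m,- y{\left(q \right)} \right)} = \left(\left(-1\right) \left(-8\right) \left(2 - -39\right)\right)^{2} = \left(8 \left(2 + 39\right)\right)^{2} = \left(8 \cdot 41\right)^{2} = 328^{2} = 107584$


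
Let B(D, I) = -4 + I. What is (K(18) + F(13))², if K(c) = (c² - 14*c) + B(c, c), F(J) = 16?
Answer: 10404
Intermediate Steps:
K(c) = -4 + c² - 13*c (K(c) = (c² - 14*c) + (-4 + c) = -4 + c² - 13*c)
(K(18) + F(13))² = ((-4 + 18² - 13*18) + 16)² = ((-4 + 324 - 234) + 16)² = (86 + 16)² = 102² = 10404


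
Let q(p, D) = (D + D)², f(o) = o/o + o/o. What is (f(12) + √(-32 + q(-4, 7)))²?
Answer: 168 + 8*√41 ≈ 219.23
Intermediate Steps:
f(o) = 2 (f(o) = 1 + 1 = 2)
q(p, D) = 4*D² (q(p, D) = (2*D)² = 4*D²)
(f(12) + √(-32 + q(-4, 7)))² = (2 + √(-32 + 4*7²))² = (2 + √(-32 + 4*49))² = (2 + √(-32 + 196))² = (2 + √164)² = (2 + 2*√41)²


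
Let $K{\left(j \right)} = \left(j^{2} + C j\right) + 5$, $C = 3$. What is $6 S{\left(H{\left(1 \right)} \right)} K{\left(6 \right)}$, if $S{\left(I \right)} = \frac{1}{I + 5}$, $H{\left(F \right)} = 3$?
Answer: $\frac{177}{4} \approx 44.25$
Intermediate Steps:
$S{\left(I \right)} = \frac{1}{5 + I}$
$K{\left(j \right)} = 5 + j^{2} + 3 j$ ($K{\left(j \right)} = \left(j^{2} + 3 j\right) + 5 = 5 + j^{2} + 3 j$)
$6 S{\left(H{\left(1 \right)} \right)} K{\left(6 \right)} = \frac{6}{5 + 3} \left(5 + 6^{2} + 3 \cdot 6\right) = \frac{6}{8} \left(5 + 36 + 18\right) = 6 \cdot \frac{1}{8} \cdot 59 = \frac{3}{4} \cdot 59 = \frac{177}{4}$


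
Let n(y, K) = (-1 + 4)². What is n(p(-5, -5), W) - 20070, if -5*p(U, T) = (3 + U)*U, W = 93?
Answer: -20061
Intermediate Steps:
p(U, T) = -U*(3 + U)/5 (p(U, T) = -(3 + U)*U/5 = -U*(3 + U)/5)
n(y, K) = 9 (n(y, K) = 3² = 9)
n(p(-5, -5), W) - 20070 = 9 - 20070 = -20061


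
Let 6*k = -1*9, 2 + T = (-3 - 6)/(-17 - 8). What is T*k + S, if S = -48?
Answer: -2277/50 ≈ -45.540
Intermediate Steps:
T = -41/25 (T = -2 + (-3 - 6)/(-17 - 8) = -2 - 9/(-25) = -2 - 9*(-1/25) = -2 + 9/25 = -41/25 ≈ -1.6400)
k = -3/2 (k = (-1*9)/6 = (⅙)*(-9) = -3/2 ≈ -1.5000)
T*k + S = -41/25*(-3/2) - 48 = 123/50 - 48 = -2277/50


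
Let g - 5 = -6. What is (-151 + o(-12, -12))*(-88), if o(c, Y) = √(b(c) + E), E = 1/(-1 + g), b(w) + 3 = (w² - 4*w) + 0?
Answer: 13288 - 44*√754 ≈ 12080.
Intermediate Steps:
g = -1 (g = 5 - 6 = -1)
b(w) = -3 + w² - 4*w (b(w) = -3 + ((w² - 4*w) + 0) = -3 + (w² - 4*w) = -3 + w² - 4*w)
E = -½ (E = 1/(-1 - 1) = 1/(-2) = -½ ≈ -0.50000)
o(c, Y) = √(-7/2 + c² - 4*c) (o(c, Y) = √((-3 + c² - 4*c) - ½) = √(-7/2 + c² - 4*c))
(-151 + o(-12, -12))*(-88) = (-151 + √(-14 - 16*(-12) + 4*(-12)²)/2)*(-88) = (-151 + √(-14 + 192 + 4*144)/2)*(-88) = (-151 + √(-14 + 192 + 576)/2)*(-88) = (-151 + √754/2)*(-88) = 13288 - 44*√754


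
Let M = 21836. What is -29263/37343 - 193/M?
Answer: -646194067/815421748 ≈ -0.79247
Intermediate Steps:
-29263/37343 - 193/M = -29263/37343 - 193/21836 = -646194067/815421748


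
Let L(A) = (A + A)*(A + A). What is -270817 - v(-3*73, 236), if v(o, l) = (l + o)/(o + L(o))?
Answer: -51895307642/191625 ≈ -2.7082e+5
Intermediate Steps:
L(A) = 4*A² (L(A) = (2*A)*(2*A) = 4*A²)
v(o, l) = (l + o)/(o + 4*o²)
-270817 - v(-3*73, 236) = -270817 - (236 - 3*73)/(((-3*73))*(1 + 4*(-3*73))) = -270817 - (236 - 219)/((-219)*(1 + 4*(-219))) = -270817 - (-1)*17/(219*(1 - 876)) = -270817 - (-1)*17/(219*(-875)) = -270817 - (-1)*(-1)*17/(219*875) = -270817 - 1*17/191625 = -270817 - 17/191625 = -51895307642/191625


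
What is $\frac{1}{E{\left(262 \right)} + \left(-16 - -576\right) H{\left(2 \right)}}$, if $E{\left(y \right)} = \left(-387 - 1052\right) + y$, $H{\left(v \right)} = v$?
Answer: $- \frac{1}{57} \approx -0.017544$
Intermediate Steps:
$E{\left(y \right)} = -1439 + y$
$\frac{1}{E{\left(262 \right)} + \left(-16 - -576\right) H{\left(2 \right)}} = \frac{1}{\left(-1439 + 262\right) + \left(-16 - -576\right) 2} = \frac{1}{-1177 + \left(-16 + 576\right) 2} = \frac{1}{-1177 + 560 \cdot 2} = \frac{1}{-1177 + 1120} = \frac{1}{-57} = - \frac{1}{57}$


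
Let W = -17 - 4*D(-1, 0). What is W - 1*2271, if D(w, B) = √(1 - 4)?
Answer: -2288 - 4*I*√3 ≈ -2288.0 - 6.9282*I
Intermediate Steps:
D(w, B) = I*√3 (D(w, B) = √(-3) = I*√3)
W = -17 - 4*I*√3 ≈ -17.0 - 6.9282*I
W - 1*2271 = (-17 - 4*I*√3) - 1*2271 = (-17 - 4*I*√3) - 2271 = -2288 - 4*I*√3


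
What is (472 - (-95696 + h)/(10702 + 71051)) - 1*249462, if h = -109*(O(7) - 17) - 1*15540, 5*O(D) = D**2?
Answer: -101777845094/408765 ≈ -2.4899e+5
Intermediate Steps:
O(D) = D**2/5
h = -73776/5 (h = -109*((1/5)*7**2 - 17) - 1*15540 = -109*((1/5)*49 - 17) - 15540 = -109*(49/5 - 17) - 15540 = -109*(-36/5) - 15540 = 3924/5 - 15540 = -73776/5 ≈ -14755.)
(472 - (-95696 + h)/(10702 + 71051)) - 1*249462 = (472 - (-95696 - 73776/5)/(10702 + 71051)) - 1*249462 = (472 - (-552256)/(5*81753)) - 249462 = (472 - 1*(-552256/408765)) - 249462 = (472 + 552256/408765) - 249462 = 193489336/408765 - 249462 = -101777845094/408765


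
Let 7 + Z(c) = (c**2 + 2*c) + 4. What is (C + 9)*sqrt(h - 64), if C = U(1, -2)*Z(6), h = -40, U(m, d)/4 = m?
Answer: 378*I*sqrt(26) ≈ 1927.4*I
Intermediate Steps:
U(m, d) = 4*m
Z(c) = -3 + c**2 + 2*c (Z(c) = -7 + ((c**2 + 2*c) + 4) = -7 + (4 + c**2 + 2*c) = -3 + c**2 + 2*c)
C = 180 (C = (4*1)*(-3 + 6**2 + 2*6) = 4*(-3 + 36 + 12) = 4*45 = 180)
(C + 9)*sqrt(h - 64) = (180 + 9)*sqrt(-40 - 64) = 189*sqrt(-104) = 189*(2*I*sqrt(26)) = 378*I*sqrt(26)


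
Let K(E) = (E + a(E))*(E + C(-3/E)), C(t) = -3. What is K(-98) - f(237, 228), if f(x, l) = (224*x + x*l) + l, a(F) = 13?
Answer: -98767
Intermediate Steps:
K(E) = (-3 + E)*(13 + E) (K(E) = (E + 13)*(E - 3) = (13 + E)*(-3 + E) = (-3 + E)*(13 + E))
f(x, l) = l + 224*x + l*x (f(x, l) = (224*x + l*x) + l = l + 224*x + l*x)
K(-98) - f(237, 228) = (-39 + (-98)² + 10*(-98)) - (228 + 224*237 + 228*237) = (-39 + 9604 - 980) - (228 + 53088 + 54036) = 8585 - 1*107352 = 8585 - 107352 = -98767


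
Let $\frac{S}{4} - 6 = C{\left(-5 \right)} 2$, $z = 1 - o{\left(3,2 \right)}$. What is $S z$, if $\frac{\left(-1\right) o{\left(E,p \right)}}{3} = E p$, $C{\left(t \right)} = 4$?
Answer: $1064$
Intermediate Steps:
$o{\left(E,p \right)} = - 3 E p$
$z = 19$ ($z = 1 - \left(-3\right) 3 \cdot 2 = 1 - -18 = 1 + 18 = 19$)
$S = 56$ ($S = 24 + 4 \cdot 4 \cdot 2 = 24 + 4 \cdot 8 = 24 + 32 = 56$)
$S z = 56 \cdot 19 = 1064$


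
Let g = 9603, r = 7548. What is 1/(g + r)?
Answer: 1/17151 ≈ 5.8306e-5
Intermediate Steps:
1/(g + r) = 1/(9603 + 7548) = 1/17151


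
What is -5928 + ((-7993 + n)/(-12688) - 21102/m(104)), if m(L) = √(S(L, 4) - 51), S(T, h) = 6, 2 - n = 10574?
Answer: -75195899/12688 + 7034*I*√5/5 ≈ -5926.5 + 3145.7*I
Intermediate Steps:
n = -10572 (n = 2 - 1*10574 = 2 - 10574 = -10572)
m(L) = 3*I*√5 (m(L) = √(6 - 51) = √(-45) = 3*I*√5)
-5928 + ((-7993 + n)/(-12688) - 21102/m(104)) = -5928 + ((-7993 - 10572)/(-12688) - 21102*(-I*√5/15)) = -5928 + (-18565*(-1/12688) - (-7034)*I*√5/5) = -5928 + (18565/12688 + 7034*I*√5/5) = -75195899/12688 + 7034*I*√5/5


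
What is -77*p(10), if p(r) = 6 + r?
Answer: -1232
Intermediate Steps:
-77*p(10) = -77*(6 + 10) = -77*16 = -1232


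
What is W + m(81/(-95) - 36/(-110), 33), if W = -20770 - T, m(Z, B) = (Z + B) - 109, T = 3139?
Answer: -25064874/1045 ≈ -23986.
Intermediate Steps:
m(Z, B) = -109 + B + Z (m(Z, B) = (B + Z) - 109 = -109 + B + Z)
W = -23909 (W = -20770 - 1*3139 = -20770 - 3139 = -23909)
W + m(81/(-95) - 36/(-110), 33) = -23909 + (-109 + 33 + (81/(-95) - 36/(-110))) = -23909 + (-109 + 33 + (81*(-1/95) - 36*(-1/110))) = -23909 + (-109 + 33 + (-81/95 + 18/55)) = -23909 + (-109 + 33 - 549/1045) = -23909 - 79969/1045 = -25064874/1045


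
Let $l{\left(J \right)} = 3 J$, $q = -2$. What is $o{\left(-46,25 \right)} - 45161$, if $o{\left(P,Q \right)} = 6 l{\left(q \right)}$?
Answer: $-45197$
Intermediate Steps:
$o{\left(P,Q \right)} = -36$ ($o{\left(P,Q \right)} = 6 \cdot 3 \left(-2\right) = 6 \left(-6\right) = -36$)
$o{\left(-46,25 \right)} - 45161 = -36 - 45161 = -45197$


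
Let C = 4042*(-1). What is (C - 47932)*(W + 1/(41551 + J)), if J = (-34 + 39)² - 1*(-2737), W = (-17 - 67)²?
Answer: -16250842022246/44313 ≈ -3.6673e+8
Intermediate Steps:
W = 7056 (W = (-84)² = 7056)
C = -4042
J = 2762 (J = 5² + 2737 = 25 + 2737 = 2762)
(C - 47932)*(W + 1/(41551 + J)) = (-4042 - 47932)*(7056 + 1/(41551 + 2762)) = -51974*(7056 + 1/44313) = -51974*312672529/44313 = -16250842022246/44313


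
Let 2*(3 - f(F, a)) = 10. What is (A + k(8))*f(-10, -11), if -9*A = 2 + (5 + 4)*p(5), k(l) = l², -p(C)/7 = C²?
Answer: -4298/9 ≈ -477.56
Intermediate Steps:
f(F, a) = -2 (f(F, a) = 3 - ½*10 = 3 - 5 = -2)
p(C) = -7*C²
A = 1573/9 (A = -(2 + (5 + 4)*(-7*5²))/9 = -(2 + 9*(-7*25))/9 = -(2 + 9*(-175))/9 = -(2 - 1575)/9 = -⅑*(-1573) = 1573/9 ≈ 174.78)
(A + k(8))*f(-10, -11) = (1573/9 + 8²)*(-2) = (1573/9 + 64)*(-2) = (2149/9)*(-2) = -4298/9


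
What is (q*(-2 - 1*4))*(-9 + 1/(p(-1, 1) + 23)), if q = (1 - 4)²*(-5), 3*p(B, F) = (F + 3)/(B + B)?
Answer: -162000/67 ≈ -2417.9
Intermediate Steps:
p(B, F) = (3 + F)/(6*B) (p(B, F) = ((F + 3)/(B + B))/3 = ((3 + F)/((2*B)))/3 = ((3 + F)*(1/(2*B)))/3 = ((3 + F)/(2*B))/3 = (3 + F)/(6*B))
q = -45 (q = (-3)²*(-5) = 9*(-5) = -45)
(q*(-2 - 1*4))*(-9 + 1/(p(-1, 1) + 23)) = (-45*(-2 - 1*4))*(-9 + 1/((⅙)*(3 + 1)/(-1) + 23)) = (-45*(-2 - 4))*(-9 + 1/((⅙)*(-1)*4 + 23)) = (-45*(-6))*(-9 + 1/(-⅔ + 23)) = 270*(-9 + 1/(67/3)) = 270*(-9 + 3/67) = 270*(-600/67) = -162000/67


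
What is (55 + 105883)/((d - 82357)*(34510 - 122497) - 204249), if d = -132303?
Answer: 105938/18887085171 ≈ 5.6090e-6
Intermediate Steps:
(55 + 105883)/((d - 82357)*(34510 - 122497) - 204249) = (55 + 105883)/((-132303 - 82357)*(34510 - 122497) - 204249) = 105938/(-214660*(-87987) - 204249) = 105938/(18887289420 - 204249) = 105938/18887085171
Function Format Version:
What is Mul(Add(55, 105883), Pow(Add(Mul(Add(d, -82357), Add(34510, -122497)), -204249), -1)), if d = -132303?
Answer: Rational(105938, 18887085171) ≈ 5.6090e-6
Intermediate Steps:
Mul(Add(55, 105883), Pow(Add(Mul(Add(d, -82357), Add(34510, -122497)), -204249), -1)) = Mul(Add(55, 105883), Pow(Add(Mul(Add(-132303, -82357), Add(34510, -122497)), -204249), -1)) = Mul(105938, Pow(Add(Mul(-214660, -87987), -204249), -1)) = Mul(105938, Pow(Add(18887289420, -204249), -1)) = Mul(105938, Pow(18887085171, -1)) = Mul(105938, Rational(1, 18887085171)) = Rational(105938, 18887085171)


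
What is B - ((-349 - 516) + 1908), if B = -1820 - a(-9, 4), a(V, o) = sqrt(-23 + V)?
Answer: -2863 - 4*I*sqrt(2) ≈ -2863.0 - 5.6569*I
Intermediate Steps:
B = -1820 - 4*I*sqrt(2) (B = -1820 - sqrt(-23 - 9) = -1820 - sqrt(-32) = -1820 - 4*I*sqrt(2) ≈ -1820.0 - 5.6569*I)
B - ((-349 - 516) + 1908) = (-1820 - 4*I*sqrt(2)) - ((-349 - 516) + 1908) = (-1820 - 4*I*sqrt(2)) - (-865 + 1908) = (-1820 - 4*I*sqrt(2)) - 1*1043 = (-1820 - 4*I*sqrt(2)) - 1043 = -2863 - 4*I*sqrt(2)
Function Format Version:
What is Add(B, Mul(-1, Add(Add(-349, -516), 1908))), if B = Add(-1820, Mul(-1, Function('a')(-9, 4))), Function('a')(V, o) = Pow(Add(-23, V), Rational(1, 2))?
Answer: Add(-2863, Mul(-4, I, Pow(2, Rational(1, 2)))) ≈ Add(-2863.0, Mul(-5.6569, I))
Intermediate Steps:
B = Add(-1820, Mul(-4, I, Pow(2, Rational(1, 2)))) (B = Add(-1820, Mul(-1, Pow(Add(-23, -9), Rational(1, 2)))) = Add(-1820, Mul(-1, Pow(-32, Rational(1, 2)))) = Add(-1820, Mul(-1, Mul(4, I, Pow(2, Rational(1, 2))))) = Add(-1820, Mul(-4, I, Pow(2, Rational(1, 2)))) ≈ Add(-1820.0, Mul(-5.6569, I)))
Add(B, Mul(-1, Add(Add(-349, -516), 1908))) = Add(Add(-1820, Mul(-4, I, Pow(2, Rational(1, 2)))), Mul(-1, Add(Add(-349, -516), 1908))) = Add(Add(-1820, Mul(-4, I, Pow(2, Rational(1, 2)))), Mul(-1, Add(-865, 1908))) = Add(Add(-1820, Mul(-4, I, Pow(2, Rational(1, 2)))), Mul(-1, 1043)) = Add(Add(-1820, Mul(-4, I, Pow(2, Rational(1, 2)))), -1043) = Add(-2863, Mul(-4, I, Pow(2, Rational(1, 2))))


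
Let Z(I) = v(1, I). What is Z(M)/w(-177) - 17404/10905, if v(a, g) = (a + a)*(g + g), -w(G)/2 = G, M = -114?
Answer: -1855616/643395 ≈ -2.8841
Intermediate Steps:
w(G) = -2*G
v(a, g) = 4*a*g (v(a, g) = (2*a)*(2*g) = 4*a*g)
Z(I) = 4*I (Z(I) = 4*1*I = 4*I)
Z(M)/w(-177) - 17404/10905 = (4*(-114))/((-2*(-177))) - 17404/10905 = -456/354 - 17404*1/10905 = -456*1/354 - 17404/10905 = -76/59 - 17404/10905 = -1855616/643395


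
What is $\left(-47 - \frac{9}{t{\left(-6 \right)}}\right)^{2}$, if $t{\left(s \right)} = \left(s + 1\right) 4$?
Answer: $\frac{866761}{400} \approx 2166.9$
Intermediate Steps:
$t{\left(s \right)} = 4 + 4 s$ ($t{\left(s \right)} = \left(1 + s\right) 4 = 4 + 4 s$)
$\left(-47 - \frac{9}{t{\left(-6 \right)}}\right)^{2} = \left(-47 - \frac{9}{4 + 4 \left(-6\right)}\right)^{2} = \left(-47 - \frac{9}{4 - 24}\right)^{2} = \left(-47 - \frac{9}{-20}\right)^{2} = \left(-47 - - \frac{9}{20}\right)^{2} = \left(-47 + \frac{9}{20}\right)^{2} = \left(- \frac{931}{20}\right)^{2} = \frac{866761}{400}$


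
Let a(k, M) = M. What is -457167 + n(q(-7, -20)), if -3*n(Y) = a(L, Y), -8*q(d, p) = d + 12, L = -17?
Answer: -10972003/24 ≈ -4.5717e+5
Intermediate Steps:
q(d, p) = -3/2 - d/8 (q(d, p) = -(d + 12)/8 = -(12 + d)/8 = -3/2 - d/8)
n(Y) = -Y/3
-457167 + n(q(-7, -20)) = -457167 - (-3/2 - ⅛*(-7))/3 = -457167 - (-3/2 + 7/8)/3 = -457167 - ⅓*(-5/8) = -457167 + 5/24 = -10972003/24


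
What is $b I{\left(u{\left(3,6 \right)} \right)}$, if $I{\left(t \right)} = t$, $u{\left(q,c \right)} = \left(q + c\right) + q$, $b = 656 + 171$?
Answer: $9924$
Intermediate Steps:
$b = 827$
$u{\left(q,c \right)} = c + 2 q$ ($u{\left(q,c \right)} = \left(c + q\right) + q = c + 2 q$)
$b I{\left(u{\left(3,6 \right)} \right)} = 827 \left(6 + 2 \cdot 3\right) = 827 \left(6 + 6\right) = 827 \cdot 12 = 9924$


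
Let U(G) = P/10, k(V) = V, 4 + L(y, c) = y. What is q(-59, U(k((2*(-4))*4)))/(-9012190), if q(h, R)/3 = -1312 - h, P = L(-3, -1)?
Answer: 3759/9012190 ≈ 0.00041710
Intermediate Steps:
L(y, c) = -4 + y
P = -7 (P = -4 - 3 = -7)
U(G) = -7/10
q(h, R) = -3936 - 3*h (q(h, R) = 3*(-1312 - h) = -3936 - 3*h)
q(-59, U(k((2*(-4))*4)))/(-9012190) = (-3936 - 3*(-59))/(-9012190) = (-3936 + 177)*(-1/9012190) = -3759*(-1/9012190) = 3759/9012190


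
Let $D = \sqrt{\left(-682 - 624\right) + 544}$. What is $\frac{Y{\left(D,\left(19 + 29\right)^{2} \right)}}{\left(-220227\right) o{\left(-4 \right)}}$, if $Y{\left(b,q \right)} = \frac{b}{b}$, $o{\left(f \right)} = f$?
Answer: $\frac{1}{880908} \approx 1.1352 \cdot 10^{-6}$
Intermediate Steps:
$D = i \sqrt{762}$ ($D = \sqrt{-1306 + 544} = \sqrt{-762} = i \sqrt{762} \approx 27.604 i$)
$Y{\left(b,q \right)} = 1$
$\frac{Y{\left(D,\left(19 + 29\right)^{2} \right)}}{\left(-220227\right) o{\left(-4 \right)}} = 1 \frac{1}{\left(-220227\right) \left(-4\right)} = 1 \cdot \frac{1}{880908} = \frac{1}{880908}$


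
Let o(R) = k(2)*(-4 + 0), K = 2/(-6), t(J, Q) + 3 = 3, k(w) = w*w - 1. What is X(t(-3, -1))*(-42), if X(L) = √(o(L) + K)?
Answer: -14*I*√111 ≈ -147.5*I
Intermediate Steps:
k(w) = -1 + w² (k(w) = w² - 1 = -1 + w²)
t(J, Q) = 0 (t(J, Q) = -3 + 3 = 0)
K = -⅓ (K = 2*(-⅙) = -⅓ ≈ -0.33333)
o(R) = -12 (o(R) = (-1 + 2²)*(-4 + 0) = (-1 + 4)*(-4) = 3*(-4) = -12)
X(L) = I*√111/3 (X(L) = √(-12 - ⅓) = √(-37/3) = I*√111/3)
X(t(-3, -1))*(-42) = (I*√111/3)*(-42) = -14*I*√111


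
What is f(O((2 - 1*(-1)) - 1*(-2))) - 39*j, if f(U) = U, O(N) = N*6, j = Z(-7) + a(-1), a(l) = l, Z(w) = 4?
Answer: -87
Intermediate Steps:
j = 3 (j = 4 - 1 = 3)
O(N) = 6*N
f(O((2 - 1*(-1)) - 1*(-2))) - 39*j = 6*((2 - 1*(-1)) - 1*(-2)) - 39*3 = 6*((2 + 1) + 2) - 117 = 6*(3 + 2) - 117 = 6*5 - 117 = 30 - 117 = -87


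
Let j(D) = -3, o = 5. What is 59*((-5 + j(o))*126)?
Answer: -59472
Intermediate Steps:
59*((-5 + j(o))*126) = 59*((-5 - 3)*126) = 59*(-8*126) = 59*(-1008) = -59472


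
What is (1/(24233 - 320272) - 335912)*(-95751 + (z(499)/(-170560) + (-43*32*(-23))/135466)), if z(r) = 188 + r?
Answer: 110000389548472615907898659/3420002531158720 ≈ 3.2164e+10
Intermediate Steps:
(1/(24233 - 320272) - 335912)*(-95751 + (z(499)/(-170560) + (-43*32*(-23))/135466)) = (1/(24233 - 320272) - 335912)*(-95751 + ((188 + 499)/(-170560) + (-43*32*(-23))/135466)) = (1/(-296039) - 335912)*(-95751 + (687*(-1/170560) - 1376*(-23)*(1/135466))) = (-1/296039 - 335912)*(-95751 + (-687/170560 + 31648*(1/135466))) = -99443052569*(-95751 + (-687/170560 + 15824/67733))/296039 = -99443052569*(-95751 + 2652408869/11552540480)/296039 = -99443052569/296039*(-1106164651091611/11552540480) = 110000389548472615907898659/3420002531158720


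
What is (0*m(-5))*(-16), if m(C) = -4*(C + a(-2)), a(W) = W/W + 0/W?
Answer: 0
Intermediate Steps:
a(W) = 1 (a(W) = 1 + 0 = 1)
m(C) = -4 - 4*C (m(C) = -4*(C + 1) = -4*(1 + C) = -4 - 4*C)
(0*m(-5))*(-16) = (0*(-4 - 4*(-5)))*(-16) = (0*(-4 + 20))*(-16) = (0*16)*(-16) = 0*(-16) = 0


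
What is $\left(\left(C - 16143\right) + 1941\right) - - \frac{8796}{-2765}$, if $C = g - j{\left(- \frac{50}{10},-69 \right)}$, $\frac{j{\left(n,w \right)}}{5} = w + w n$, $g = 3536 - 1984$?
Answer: $- \frac{38801746}{2765} \approx -14033.0$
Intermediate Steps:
$g = 1552$ ($g = 3536 - 1984 = 1552$)
$j{\left(n,w \right)} = 5 w + 5 n w$ ($j{\left(n,w \right)} = 5 \left(w + w n\right) = 5 \left(w + n w\right) = 5 w + 5 n w$)
$C = 172$ ($C = 1552 - 5 \left(-69\right) \left(1 - \frac{50}{10}\right) = 1552 - 5 \left(-69\right) \left(1 - 5\right) = 1552 - 5 \left(-69\right) \left(-4\right) = 1552 - 1380 = 172$)
$\left(\left(C - 16143\right) + 1941\right) - - \frac{8796}{-2765} = \left(\left(172 - 16143\right) + 1941\right) - - \frac{8796}{-2765} = \left(-15971 + 1941\right) - - \frac{8796 \left(-1\right)}{2765} = -14030 - \left(-1\right) \left(- \frac{8796}{2765}\right) = -14030 - \frac{8796}{2765} = - \frac{38801746}{2765}$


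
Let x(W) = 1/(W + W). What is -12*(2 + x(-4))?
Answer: -45/2 ≈ -22.500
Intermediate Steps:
x(W) = 1/(2*W)
-12*(2 + x(-4)) = -12*(2 + (1/2)/(-4)) = -12*(2 + (1/2)*(-1/4)) = -12*(2 - 1/8) = -12*15/8 = -45/2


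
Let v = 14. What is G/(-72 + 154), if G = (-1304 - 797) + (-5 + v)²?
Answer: -1010/41 ≈ -24.634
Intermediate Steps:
G = -2020 (G = (-1304 - 797) + (-5 + 14)² = -2101 + 9² = -2101 + 81 = -2020)
G/(-72 + 154) = -2020/(-72 + 154) = -2020/82 = (1/82)*(-2020) = -1010/41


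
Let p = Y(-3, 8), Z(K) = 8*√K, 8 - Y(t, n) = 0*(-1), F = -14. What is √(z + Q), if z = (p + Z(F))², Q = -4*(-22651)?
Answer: 2*√(22443 + 32*I*√14) ≈ 299.62 + 0.79923*I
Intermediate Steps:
Y(t, n) = 8 (Y(t, n) = 8 - 0*(-1) = 8 - 1*0 = 8 + 0 = 8)
p = 8
Q = 90604
z = (8 + 8*I*√14)² (z = (8 + 8*√(-14))² = (8 + 8*(I*√14))² = (8 + 8*I*√14)² ≈ -832.0 + 478.93*I)
√(z + Q) = √((-832 + 128*I*√14) + 90604) = √(89772 + 128*I*√14)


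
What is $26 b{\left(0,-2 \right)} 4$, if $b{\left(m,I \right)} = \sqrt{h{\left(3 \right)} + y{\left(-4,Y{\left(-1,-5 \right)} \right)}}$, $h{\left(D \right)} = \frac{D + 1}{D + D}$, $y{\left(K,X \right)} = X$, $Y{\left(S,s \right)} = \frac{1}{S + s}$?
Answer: $52 \sqrt{2} \approx 73.539$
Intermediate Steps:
$h{\left(D \right)} = \frac{1 + D}{2 D}$
$b{\left(m,I \right)} = \frac{\sqrt{2}}{2}$ ($b{\left(m,I \right)} = \sqrt{\frac{1 + 3}{2 \cdot 3} + \frac{1}{-1 - 5}} = \sqrt{\frac{1}{2} \cdot \frac{1}{3} \cdot 4 + \frac{1}{-6}} = \sqrt{\frac{2}{3} - \frac{1}{6}} = \sqrt{\frac{1}{2}} = \frac{\sqrt{2}}{2}$)
$26 b{\left(0,-2 \right)} 4 = 26 \frac{\sqrt{2}}{2} \cdot 4 = 13 \sqrt{2} \cdot 4 = 52 \sqrt{2}$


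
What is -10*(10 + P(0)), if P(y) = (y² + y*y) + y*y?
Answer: -100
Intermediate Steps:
P(y) = 3*y² (P(y) = (y² + y²) + y² = 2*y² + y² = 3*y²)
-10*(10 + P(0)) = -10*(10 + 3*0²) = -10*(10 + 3*0) = -10*(10 + 0) = -10*10 = -100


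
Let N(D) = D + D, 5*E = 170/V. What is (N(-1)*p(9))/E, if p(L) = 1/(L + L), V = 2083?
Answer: -2083/306 ≈ -6.8072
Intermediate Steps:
E = 34/2083 (E = (170/2083)/5 = (170*(1/2083))/5 = (1/5)*(170/2083) = 34/2083 ≈ 0.016323)
p(L) = 1/(2*L)
N(D) = 2*D
(N(-1)*p(9))/E = ((2*(-1))*((1/2)/9))/(34/2083) = -1/9*(2083/34) = -2*1/18*(2083/34) = -1/9*2083/34 = -2083/306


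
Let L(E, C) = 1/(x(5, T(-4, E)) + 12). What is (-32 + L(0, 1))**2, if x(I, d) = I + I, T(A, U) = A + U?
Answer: 494209/484 ≈ 1021.1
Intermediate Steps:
x(I, d) = 2*I
L(E, C) = 1/22 (L(E, C) = 1/(2*5 + 12) = 1/(10 + 12) = 1/22)
(-32 + L(0, 1))**2 = (-32 + 1/22)**2 = (-703/22)**2 = 494209/484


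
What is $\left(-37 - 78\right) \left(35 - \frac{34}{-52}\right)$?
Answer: $- \frac{106605}{26} \approx -4100.2$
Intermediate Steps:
$\left(-37 - 78\right) \left(35 - \frac{34}{-52}\right) = - 115 \left(35 - - \frac{17}{26}\right) = - 115 \left(35 + \frac{17}{26}\right) = \left(-115\right) \frac{927}{26} = - \frac{106605}{26}$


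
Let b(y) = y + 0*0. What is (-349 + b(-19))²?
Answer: 135424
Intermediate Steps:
b(y) = y (b(y) = y + 0 = y)
(-349 + b(-19))² = (-349 - 19)² = (-368)² = 135424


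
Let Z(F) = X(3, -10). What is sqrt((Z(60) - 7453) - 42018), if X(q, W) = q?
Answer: 2*I*sqrt(12367) ≈ 222.41*I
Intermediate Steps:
Z(F) = 3
sqrt((Z(60) - 7453) - 42018) = sqrt((3 - 7453) - 42018) = sqrt(-7450 - 42018) = sqrt(-49468) = 2*I*sqrt(12367)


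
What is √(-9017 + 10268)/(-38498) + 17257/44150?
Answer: 17257/44150 - 3*√139/38498 ≈ 0.38995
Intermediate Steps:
√(-9017 + 10268)/(-38498) + 17257/44150 = √1251*(-1/38498) + 17257*(1/44150) = (3*√139)*(-1/38498) + 17257/44150 = -3*√139/38498 + 17257/44150 = 17257/44150 - 3*√139/38498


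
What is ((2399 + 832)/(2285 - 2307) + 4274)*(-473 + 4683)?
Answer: 191127685/11 ≈ 1.7375e+7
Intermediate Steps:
((2399 + 832)/(2285 - 2307) + 4274)*(-473 + 4683) = (3231/(-22) + 4274)*4210 = (3231*(-1/22) + 4274)*4210 = (-3231/22 + 4274)*4210 = (90797/22)*4210 = 191127685/11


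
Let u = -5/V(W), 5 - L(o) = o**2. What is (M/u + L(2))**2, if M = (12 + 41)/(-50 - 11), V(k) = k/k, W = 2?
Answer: 128164/93025 ≈ 1.3777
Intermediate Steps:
V(k) = 1
M = -53/61 (M = 53/(-61) = 53*(-1/61) = -53/61 ≈ -0.86885)
L(o) = 5 - o**2
u = -5 (u = -5/1 = -5*1 = -5)
(M/u + L(2))**2 = (-53/61/(-5) + (5 - 1*2**2))**2 = (-53/61*(-1/5) + (5 - 1*4))**2 = (53/305 + (5 - 4))**2 = (53/305 + 1)**2 = (358/305)**2 = 128164/93025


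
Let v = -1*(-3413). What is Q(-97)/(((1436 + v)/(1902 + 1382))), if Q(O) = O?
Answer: -318548/4849 ≈ -65.694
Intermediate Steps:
v = 3413
Q(-97)/(((1436 + v)/(1902 + 1382))) = -97*(1902 + 1382)/(1436 + 3413) = -97/(4849/3284) = -97/(4849*(1/3284)) = -97/4849/3284 = -97*3284/4849 = -318548/4849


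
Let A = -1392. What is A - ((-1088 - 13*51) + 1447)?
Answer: -1088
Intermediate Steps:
A - ((-1088 - 13*51) + 1447) = -1392 - ((-1088 - 13*51) + 1447) = -1392 - ((-1088 - 663) + 1447) = -1392 - (-1751 + 1447) = -1392 - 1*(-304) = -1392 + 304 = -1088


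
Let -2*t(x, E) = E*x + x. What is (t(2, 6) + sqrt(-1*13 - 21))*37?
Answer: -259 + 37*I*sqrt(34) ≈ -259.0 + 215.75*I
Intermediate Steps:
t(x, E) = -x/2 - E*x/2 (t(x, E) = -(E*x + x)/2 = -(x + E*x)/2 = -x/2 - E*x/2)
(t(2, 6) + sqrt(-1*13 - 21))*37 = (-1/2*2*(1 + 6) + sqrt(-1*13 - 21))*37 = (-1/2*2*7 + sqrt(-13 - 21))*37 = (-7 + sqrt(-34))*37 = (-7 + I*sqrt(34))*37 = -259 + 37*I*sqrt(34)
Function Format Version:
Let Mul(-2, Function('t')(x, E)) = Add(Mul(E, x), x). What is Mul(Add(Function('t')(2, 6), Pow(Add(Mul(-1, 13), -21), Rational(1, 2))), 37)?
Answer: Add(-259, Mul(37, I, Pow(34, Rational(1, 2)))) ≈ Add(-259.00, Mul(215.75, I))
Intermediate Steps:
Function('t')(x, E) = Add(Mul(Rational(-1, 2), x), Mul(Rational(-1, 2), E, x)) (Function('t')(x, E) = Mul(Rational(-1, 2), Add(Mul(E, x), x)) = Mul(Rational(-1, 2), Add(x, Mul(E, x))) = Add(Mul(Rational(-1, 2), x), Mul(Rational(-1, 2), E, x)))
Mul(Add(Function('t')(2, 6), Pow(Add(Mul(-1, 13), -21), Rational(1, 2))), 37) = Mul(Add(Mul(Rational(-1, 2), 2, Add(1, 6)), Pow(Add(Mul(-1, 13), -21), Rational(1, 2))), 37) = Mul(Add(Mul(Rational(-1, 2), 2, 7), Pow(Add(-13, -21), Rational(1, 2))), 37) = Mul(Add(-7, Pow(-34, Rational(1, 2))), 37) = Mul(Add(-7, Mul(I, Pow(34, Rational(1, 2)))), 37) = Add(-259, Mul(37, I, Pow(34, Rational(1, 2))))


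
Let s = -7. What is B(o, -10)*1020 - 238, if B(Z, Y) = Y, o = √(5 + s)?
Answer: -10438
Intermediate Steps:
o = I*√2 (o = √(5 - 7) = √(-2) = I*√2 ≈ 1.4142*I)
B(o, -10)*1020 - 238 = -10*1020 - 238 = -10200 - 238 = -10438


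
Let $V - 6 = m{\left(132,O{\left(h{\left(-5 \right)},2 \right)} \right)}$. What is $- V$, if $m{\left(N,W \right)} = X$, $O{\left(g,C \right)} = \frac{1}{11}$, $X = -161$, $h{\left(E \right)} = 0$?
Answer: $155$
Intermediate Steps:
$O{\left(g,C \right)} = \frac{1}{11}$
$m{\left(N,W \right)} = -161$
$V = -155$ ($V = 6 - 161 = -155$)
$- V = \left(-1\right) \left(-155\right) = 155$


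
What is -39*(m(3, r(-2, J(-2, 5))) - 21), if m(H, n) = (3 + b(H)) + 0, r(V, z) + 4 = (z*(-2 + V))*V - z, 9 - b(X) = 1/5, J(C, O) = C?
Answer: 1794/5 ≈ 358.80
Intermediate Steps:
b(X) = 44/5 (b(X) = 9 - 1/5 = 9 - 1*⅕ = 9 - ⅕ = 44/5)
r(V, z) = -4 - z + V*z*(-2 + V) (r(V, z) = -4 + ((z*(-2 + V))*V - z) = -4 + (V*z*(-2 + V) - z) = -4 + (-z + V*z*(-2 + V)) = -4 - z + V*z*(-2 + V))
m(H, n) = 59/5 (m(H, n) = (3 + 44/5) + 0 = 59/5 + 0 = 59/5)
-39*(m(3, r(-2, J(-2, 5))) - 21) = -39*(59/5 - 21) = -39*(-46/5) = 1794/5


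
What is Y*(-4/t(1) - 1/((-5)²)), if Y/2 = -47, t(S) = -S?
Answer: -9306/25 ≈ -372.24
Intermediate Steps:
Y = -94 (Y = 2*(-47) = -94)
Y*(-4/t(1) - 1/((-5)²)) = -94*(-4/((-1*1)) - 1/((-5)²)) = -94*(-4/(-1) - 1/25) = -94*(-4*(-1) - 1*1/25) = -94*(4 - 1/25) = -94*99/25 = -9306/25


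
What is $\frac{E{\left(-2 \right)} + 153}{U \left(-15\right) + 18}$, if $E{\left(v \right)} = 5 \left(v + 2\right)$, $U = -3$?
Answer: $\frac{17}{7} \approx 2.4286$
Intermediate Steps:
$E{\left(v \right)} = 10 + 5 v$ ($E{\left(v \right)} = 5 \left(2 + v\right) = 10 + 5 v$)
$\frac{E{\left(-2 \right)} + 153}{U \left(-15\right) + 18} = \frac{\left(10 + 5 \left(-2\right)\right) + 153}{\left(-3\right) \left(-15\right) + 18} = \frac{\left(10 - 10\right) + 153}{45 + 18} = \frac{0 + 153}{63} = \frac{1}{63} \cdot 153 = \frac{17}{7}$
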